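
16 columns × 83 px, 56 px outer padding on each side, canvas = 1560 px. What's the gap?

8 px

Subtract both margins: 1560 − 2·56 = 1448 px.
Columns use 1328 px, leaving 120 px across 15 gaps = 8 px each.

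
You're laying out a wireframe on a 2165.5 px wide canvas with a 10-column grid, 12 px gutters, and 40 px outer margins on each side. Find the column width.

Subtract both margins: 2165.5 − 2·40 = 2085.5 px.
2085.5 − 9·12 = 1977.5; ÷10 gives c = 197.75 px.

197.75 px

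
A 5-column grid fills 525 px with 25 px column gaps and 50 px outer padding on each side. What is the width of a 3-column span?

245 px

Subtract both margins: 525 − 2·50 = 425 px.
425 − 4·25 = 325; ÷5 gives c = 65 px.
Span of 3: 3·65 + 2·25 = 195 + 50 = 245 px.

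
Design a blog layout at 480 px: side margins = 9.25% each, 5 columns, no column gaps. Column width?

Each margin = 9.25% of 480 = 44.4 px; content = 480 − 2·44.4 = 391.2 px.
5c = 391.2 → c = 78.24 px.

78.24 px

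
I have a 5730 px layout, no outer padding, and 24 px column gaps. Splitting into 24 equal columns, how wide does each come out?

5730 − 23·24 = 5178; ÷24 gives c = 215.75 px.

215.75 px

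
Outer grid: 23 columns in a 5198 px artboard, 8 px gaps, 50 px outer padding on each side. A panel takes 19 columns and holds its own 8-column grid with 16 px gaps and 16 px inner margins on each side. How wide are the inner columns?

508.25 px

Subtract both margins: 5198 − 2·50 = 5098 px.
5098 − 22·8 = 4922; ÷23 gives c = 214 px.
19 columns plus 18 gaps: 4066 + 144 = 4210 px.
Inner content = 4210 − 2·16 = 4178 px.
4178 − 7·16 = 4066; ÷8 gives d = 508.25 px.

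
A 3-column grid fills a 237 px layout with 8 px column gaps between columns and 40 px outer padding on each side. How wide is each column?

47 px

Take off 80 px of margins, leaving 157 px.
3c + 2·8 = 157 → 3c = 141 → c = 47 px.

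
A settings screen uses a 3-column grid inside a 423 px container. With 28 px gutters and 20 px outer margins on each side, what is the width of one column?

Inside the margins: 423 − 40 = 383 px.
3 columns + 2 gutters: 3c + 2·28 = 383.
3c = 383 − 56 = 327, so c = 109 px.

109 px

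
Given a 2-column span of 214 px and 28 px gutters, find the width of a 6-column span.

698 px

214 − 1·28 = 186; ÷2 gives c = 93 px.
6-column span = 6·93 + 5·28 = 698 px.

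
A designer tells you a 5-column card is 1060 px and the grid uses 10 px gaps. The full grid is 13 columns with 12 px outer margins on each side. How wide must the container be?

2796 px

Subtracting 4 gaps of 10 leaves 1020 for 5 columns, so c = 204 px.
Total width: 2·12 + 13·204 + 12·10 = 2796 px.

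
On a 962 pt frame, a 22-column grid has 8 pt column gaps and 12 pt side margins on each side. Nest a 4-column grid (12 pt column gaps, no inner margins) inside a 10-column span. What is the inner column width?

96.5 pt

Take off 24 pt of margins, leaving 938 pt.
938 − 21·8 = 770; ÷22 gives c = 35 pt.
10-column span = 10·35 + 9·8 = 422 pt.
422 − 3·12 = 386; ÷4 gives d = 96.5 pt.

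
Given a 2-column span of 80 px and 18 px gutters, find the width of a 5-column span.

80 − 1·18 = 62; ÷2 gives c = 31 px.
5 columns plus 4 gutters: 155 + 72 = 227 px.

227 px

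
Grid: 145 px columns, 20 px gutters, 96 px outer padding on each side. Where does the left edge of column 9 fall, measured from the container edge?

Column 9 starts at margin + 8·(column + gutter) = 96 + 8·165 = 1416 px.

1416 px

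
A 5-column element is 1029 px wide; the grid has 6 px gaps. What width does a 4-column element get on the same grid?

822 px

5 columns + 4 gaps: 5c + 4·6 = 1029.
5c = 1029 − 24 = 1005, so c = 201 px.
4 columns plus 3 gaps: 804 + 18 = 822 px.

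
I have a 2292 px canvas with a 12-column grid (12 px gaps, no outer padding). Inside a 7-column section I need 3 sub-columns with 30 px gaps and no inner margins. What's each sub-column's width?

424 px

12c + 11·12 = 2292 → 12c = 2160 → c = 180 px.
7 columns plus 6 gaps: 1260 + 72 = 1332 px.
Subtracting 2 gaps of 30 leaves 1272 for 3 columns, so d = 424 px.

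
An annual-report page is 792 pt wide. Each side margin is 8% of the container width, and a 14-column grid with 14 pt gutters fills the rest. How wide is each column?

Each margin = 8% of 792 = 63.36 pt; content = 792 − 2·63.36 = 665.28 pt.
Subtracting 13 gutters of 14 leaves 483.28 for 14 columns, so c = 34.52 pt.

34.52 pt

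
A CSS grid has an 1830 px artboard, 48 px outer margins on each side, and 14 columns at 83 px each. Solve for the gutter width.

44 px

Take off 96 px of margins, leaving 1734 px.
14·83 + 13g = 1734 → 13g = 572 → g = 44 px.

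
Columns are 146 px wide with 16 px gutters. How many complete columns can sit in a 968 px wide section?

Each extra column adds 146 + 16 = 162 px.
(968 + 16) / 162 = 6.07, so 6 columns fit.

6 columns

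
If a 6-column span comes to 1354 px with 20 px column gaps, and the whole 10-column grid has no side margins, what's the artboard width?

2270 px

Subtracting 5 column gaps of 20 leaves 1254 for 6 columns, so c = 209 px.
Artboard = 10·209 + 9·20 = 2090 + 180 = 2270 px.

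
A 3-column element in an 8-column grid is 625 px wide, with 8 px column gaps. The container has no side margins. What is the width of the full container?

1680 px

625 − 2·8 = 609; ÷3 gives c = 203 px.
Container = 8·203 + 7·8 = 1624 + 56 = 1680 px.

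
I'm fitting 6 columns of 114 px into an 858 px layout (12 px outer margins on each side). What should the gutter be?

Subtract both margins: 858 − 2·12 = 834 px.
6·114 + 5g = 834 → 5g = 150 → g = 30 px.

30 px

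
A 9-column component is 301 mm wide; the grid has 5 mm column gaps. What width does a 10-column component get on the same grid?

335 mm

9 columns + 8 column gaps: 9c + 8·5 = 301.
9c = 301 − 40 = 261, so c = 29 mm.
10-column span = 10·29 + 9·5 = 335 mm.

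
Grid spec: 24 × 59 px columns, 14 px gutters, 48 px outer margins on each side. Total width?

Canvas = 2·48 + 24·59 + 23·14 = 96 + 1416 + 322 = 1834 px.

1834 px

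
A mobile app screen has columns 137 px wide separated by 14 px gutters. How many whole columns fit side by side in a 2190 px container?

14 columns

Each extra column adds 137 + 14 = 151 px.
(2190 + 14) / 151 = 14.60, so 14 columns fit.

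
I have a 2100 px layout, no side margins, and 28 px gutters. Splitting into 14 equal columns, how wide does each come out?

124 px

Subtracting 13 gutters of 28 leaves 1736 for 14 columns, so c = 124 px.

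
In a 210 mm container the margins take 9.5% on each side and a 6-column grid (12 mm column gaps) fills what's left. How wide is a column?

Margins: 9.5% × 210 = 19.95 mm each, so content = 210 − 39.9 = 170.1 mm.
Subtracting 5 column gaps of 12 leaves 110.1 for 6 columns, so c = 18.35 mm.

18.35 mm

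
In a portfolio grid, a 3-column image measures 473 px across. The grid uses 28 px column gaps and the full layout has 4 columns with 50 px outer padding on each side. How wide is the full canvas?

473 − 2·28 = 417; ÷3 gives c = 139 px.
Adding margins, columns and gutters: 100 + 556 + 84 = 740 px.

740 px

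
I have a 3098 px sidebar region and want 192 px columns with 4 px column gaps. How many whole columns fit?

Each extra column adds 192 + 4 = 196 px.
(3098 + 4) / 196 = 15.83, so 15 columns fit.

15 columns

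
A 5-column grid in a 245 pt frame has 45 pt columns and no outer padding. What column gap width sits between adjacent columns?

5 pt

Columns use 225 pt, leaving 20 pt across 4 column gaps = 5 pt each.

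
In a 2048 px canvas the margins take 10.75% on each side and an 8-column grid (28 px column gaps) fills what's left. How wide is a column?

176.46 px

Each margin = 10.75% of 2048 = 220.16 px; content = 2048 − 2·220.16 = 1607.68 px.
8 columns + 7 column gaps: 8c + 7·28 = 1607.68.
8c = 1607.68 − 196 = 1411.68, so c = 176.46 px.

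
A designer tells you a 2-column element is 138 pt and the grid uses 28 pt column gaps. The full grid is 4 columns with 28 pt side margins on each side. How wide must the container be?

360 pt

2 columns + 1 column gap: 2c + 1·28 = 138.
2c = 138 − 28 = 110, so c = 55 pt.
Adding margins, columns and gutters: 56 + 220 + 84 = 360 pt.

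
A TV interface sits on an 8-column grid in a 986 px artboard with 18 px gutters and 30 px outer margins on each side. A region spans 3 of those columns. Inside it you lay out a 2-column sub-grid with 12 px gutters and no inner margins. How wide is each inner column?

Subtract both margins: 986 − 2·30 = 926 px.
8c + 7·18 = 926 → 8c = 800 → c = 100 px.
3 columns plus 2 gutters: 300 + 36 = 336 px.
336 − 1·12 = 324; ÷2 gives d = 162 px.

162 px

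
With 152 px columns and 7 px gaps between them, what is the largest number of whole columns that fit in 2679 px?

Each extra column adds 152 + 7 = 159 px.
(2679 + 7) / 159 = 16.89, so 16 columns fit.

16 columns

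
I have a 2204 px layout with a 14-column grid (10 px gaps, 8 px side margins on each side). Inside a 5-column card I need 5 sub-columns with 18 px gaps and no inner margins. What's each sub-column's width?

140.6 px

Subtract both margins: 2204 − 2·8 = 2188 px.
14 columns + 13 gaps: 14c + 13·10 = 2188.
14c = 2188 − 130 = 2058, so c = 147 px.
5 columns plus 4 gaps: 735 + 40 = 775 px.
5d + 4·18 = 775 → 5d = 703 → d = 140.6 px.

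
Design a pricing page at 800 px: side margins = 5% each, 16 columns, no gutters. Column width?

45 px

Each margin = 5% of 800 = 40 px; content = 800 − 2·40 = 720 px.
With no gutters, each column is 720/16 = 45 px.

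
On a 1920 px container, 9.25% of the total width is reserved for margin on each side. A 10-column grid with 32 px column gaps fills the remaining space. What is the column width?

1920 × (1 − 2·9.25%) = 1920 × 81.5% = 1564.8 px for the columns.
10c + 9·32 = 1564.8 → 10c = 1276.8 → c = 127.68 px.

127.68 px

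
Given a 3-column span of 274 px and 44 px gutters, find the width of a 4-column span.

3 columns + 2 gutters: 3c + 2·44 = 274.
3c = 274 − 88 = 186, so c = 62 px.
4-column span = 4·62 + 3·44 = 380 px.

380 px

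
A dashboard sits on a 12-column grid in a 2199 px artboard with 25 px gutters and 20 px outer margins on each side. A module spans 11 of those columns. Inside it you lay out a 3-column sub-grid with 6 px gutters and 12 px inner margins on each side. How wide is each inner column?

Subtract both margins: 2199 − 2·20 = 2159 px.
12c + 11·25 = 2159 → 12c = 1884 → c = 157 px.
11 columns plus 10 gutters: 1727 + 250 = 1977 px.
Inner content = 1977 − 2·12 = 1953 px.
3d + 2·6 = 1953 → 3d = 1941 → d = 647 px.

647 px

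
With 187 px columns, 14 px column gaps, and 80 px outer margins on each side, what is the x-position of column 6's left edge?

1085 px

Before column 6: the margin + 5 columns + 5 column gaps.
Offset = 80 + 5·(187 + 14) = 80 + 1005 = 1085 px.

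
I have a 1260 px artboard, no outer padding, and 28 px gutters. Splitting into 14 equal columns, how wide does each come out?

Subtracting 13 gutters of 28 leaves 896 for 14 columns, so c = 64 px.

64 px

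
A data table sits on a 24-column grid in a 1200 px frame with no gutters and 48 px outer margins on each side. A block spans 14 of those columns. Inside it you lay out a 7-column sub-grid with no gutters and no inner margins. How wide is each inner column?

Inside the margins: 1200 − 96 = 1104 px.
With no gutters, each column is 1104/24 = 46 px.
With no gutters, 14 columns span 14·46 = 644 px.
With no gutters, each column is 644/7 = 92 px.

92 px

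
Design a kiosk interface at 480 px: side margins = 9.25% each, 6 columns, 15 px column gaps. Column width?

480 × (1 − 2·9.25%) = 480 × 81.5% = 391.2 px for the columns.
6 columns + 5 column gaps: 6c + 5·15 = 391.2.
6c = 391.2 − 75 = 316.2, so c = 52.7 px.

52.7 px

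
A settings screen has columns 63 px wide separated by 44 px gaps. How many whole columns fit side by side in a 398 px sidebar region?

4 columns

k columns need k·63 + (k−1)·44 = k·107 − 44.
k·107 − 44 ≤ 398 → k ≤ 442 / 107 ≈ 4.13, so k = 4.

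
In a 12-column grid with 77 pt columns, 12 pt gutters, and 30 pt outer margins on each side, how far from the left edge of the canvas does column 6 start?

475 pt

Each column+gutter stride is 89 pt; 5 of them past the 30 pt margin is 30 + 445 = 475 pt.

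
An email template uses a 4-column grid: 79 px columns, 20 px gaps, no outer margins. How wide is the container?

Summing: 316 + 60 = 376 px.

376 px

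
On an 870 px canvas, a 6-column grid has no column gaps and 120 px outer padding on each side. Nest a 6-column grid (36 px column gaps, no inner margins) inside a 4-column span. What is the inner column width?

Inside the margins: 870 − 240 = 630 px.
With no column gaps, each column is 630/6 = 105 px.
4-column span = 4·105 = 420 px.
Subtracting 5 column gaps of 36 leaves 240 for 6 columns, so d = 40 px.

40 px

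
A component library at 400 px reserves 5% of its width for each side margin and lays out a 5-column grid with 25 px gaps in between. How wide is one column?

400 × (1 − 2·5%) = 400 × 90% = 360 px for the columns.
Subtracting 4 gaps of 25 leaves 260 for 5 columns, so c = 52 px.

52 px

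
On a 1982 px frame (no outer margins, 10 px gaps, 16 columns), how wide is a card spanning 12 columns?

16c + 15·10 = 1982 → 16c = 1832 → c = 114.5 px.
12-column span = 12·114.5 + 11·10 = 1484 px.

1484 px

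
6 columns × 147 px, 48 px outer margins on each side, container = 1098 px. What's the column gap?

Subtract both margins: 1098 − 2·48 = 1002 px.
6·147 + 5g = 1002 → 5g = 120 → g = 24 px.

24 px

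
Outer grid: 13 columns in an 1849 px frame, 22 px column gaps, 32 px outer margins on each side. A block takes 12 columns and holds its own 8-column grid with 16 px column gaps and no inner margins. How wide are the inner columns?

Take off 64 px of margins, leaving 1785 px.
1785 − 12·22 = 1521; ÷13 gives c = 117 px.
12-column span = 12·117 + 11·22 = 1646 px.
Subtracting 7 column gaps of 16 leaves 1534 for 8 columns, so d = 191.75 px.

191.75 px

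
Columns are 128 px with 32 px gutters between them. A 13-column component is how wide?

2048 px

13 columns plus 12 gutters: 1664 + 384 = 2048 px.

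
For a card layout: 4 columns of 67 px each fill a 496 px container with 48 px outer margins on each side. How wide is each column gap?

Content width = 496 − 2·48 = 400 px.
4 columns take 4·67 = 268 px; remaining 132 splits into 3 column gaps.
g = 132 / 3 = 44 px.

44 px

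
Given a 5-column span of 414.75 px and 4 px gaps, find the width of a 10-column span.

833.5 px

Subtracting 4 gaps of 4 leaves 398.75 for 5 columns, so c = 79.75 px.
10 columns plus 9 gaps: 797.5 + 36 = 833.5 px.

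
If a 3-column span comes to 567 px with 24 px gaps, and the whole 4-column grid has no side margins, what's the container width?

764 px

3 columns + 2 gaps: 3c + 2·24 = 567.
3c = 567 − 48 = 519, so c = 173 px.
Container = 4·173 + 3·24 = 692 + 72 = 764 px.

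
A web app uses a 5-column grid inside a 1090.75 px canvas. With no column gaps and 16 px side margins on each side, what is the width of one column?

Inside the margins: 1090.75 − 32 = 1058.75 px.
5c = 1058.75 → c = 211.75 px.

211.75 px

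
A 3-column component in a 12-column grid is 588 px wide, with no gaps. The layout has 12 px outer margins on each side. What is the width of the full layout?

With no gaps, each column is 588/3 = 196 px.
Layout = 2·12 + 12·196 = 24 + 2352 = 2376 px.

2376 px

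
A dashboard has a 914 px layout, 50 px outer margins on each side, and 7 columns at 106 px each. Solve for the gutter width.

Inside the margins: 914 − 100 = 814 px.
7 columns take 7·106 = 742 px; remaining 72 splits into 6 gutters.
g = 72 / 6 = 12 px.

12 px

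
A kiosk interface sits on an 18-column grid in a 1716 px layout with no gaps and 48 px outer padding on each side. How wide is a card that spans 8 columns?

720 px

Subtract both margins: 1716 − 2·48 = 1620 px.
With no gaps, each column is 1620/18 = 90 px.
With no gaps, 8 columns span 8·90 = 720 px.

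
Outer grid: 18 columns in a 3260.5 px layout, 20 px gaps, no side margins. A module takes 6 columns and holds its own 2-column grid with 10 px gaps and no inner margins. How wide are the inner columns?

Subtracting 17 gaps of 20 leaves 2920.5 for 18 columns, so c = 162.25 px.
6-column span = 6·162.25 + 5·20 = 1073.5 px.
2d + 1·10 = 1073.5 → 2d = 1063.5 → d = 531.75 px.

531.75 px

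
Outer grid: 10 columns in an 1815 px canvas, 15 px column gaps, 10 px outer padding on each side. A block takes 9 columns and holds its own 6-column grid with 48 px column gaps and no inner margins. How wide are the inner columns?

Take off 20 px of margins, leaving 1795 px.
1795 − 9·15 = 1660; ÷10 gives c = 166 px.
9-column span = 9·166 + 8·15 = 1614 px.
Subtracting 5 column gaps of 48 leaves 1374 for 6 columns, so d = 229 px.

229 px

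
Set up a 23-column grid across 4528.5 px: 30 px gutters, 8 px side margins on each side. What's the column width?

Inside the margins: 4528.5 − 16 = 4512.5 px.
Subtracting 22 gutters of 30 leaves 3852.5 for 23 columns, so c = 167.5 px.

167.5 px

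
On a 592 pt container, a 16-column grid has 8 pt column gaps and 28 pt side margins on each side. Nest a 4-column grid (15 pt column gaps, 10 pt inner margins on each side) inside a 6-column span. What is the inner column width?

32.75 pt

Subtract both margins: 592 − 2·28 = 536 pt.
536 − 15·8 = 416; ÷16 gives c = 26 pt.
6-column span = 6·26 + 5·8 = 196 pt.
Inner content = 196 − 2·10 = 176 pt.
4d + 3·15 = 176 → 4d = 131 → d = 32.75 pt.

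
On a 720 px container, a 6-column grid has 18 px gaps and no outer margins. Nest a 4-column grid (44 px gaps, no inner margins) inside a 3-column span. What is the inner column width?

54.75 px

6c + 5·18 = 720 → 6c = 630 → c = 105 px.
3-column span = 3·105 + 2·18 = 351 px.
4d + 3·44 = 351 → 4d = 219 → d = 54.75 px.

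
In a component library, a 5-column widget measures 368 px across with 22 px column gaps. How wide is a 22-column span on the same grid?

5 columns + 4 column gaps: 5c + 4·22 = 368.
5c = 368 − 88 = 280, so c = 56 px.
Span of 22: 22·56 + 21·22 = 1232 + 462 = 1694 px.

1694 px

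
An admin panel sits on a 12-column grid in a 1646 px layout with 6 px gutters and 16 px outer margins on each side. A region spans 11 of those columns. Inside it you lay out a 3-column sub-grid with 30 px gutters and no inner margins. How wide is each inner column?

473 px

Inside the margins: 1646 − 32 = 1614 px.
1614 − 11·6 = 1548; ÷12 gives c = 129 px.
11 columns plus 10 gutters: 1419 + 60 = 1479 px.
3 columns + 2 gutters: 3d + 2·30 = 1479.
3d = 1479 − 60 = 1419, so d = 473 px.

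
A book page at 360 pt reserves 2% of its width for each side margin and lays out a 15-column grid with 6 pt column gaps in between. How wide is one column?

Each margin = 2% of 360 = 7.2 pt; content = 360 − 2·7.2 = 345.6 pt.
15c + 14·6 = 345.6 → 15c = 261.6 → c = 17.44 pt.

17.44 pt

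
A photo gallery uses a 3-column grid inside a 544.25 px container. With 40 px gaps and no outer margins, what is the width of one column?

3 columns + 2 gaps: 3c + 2·40 = 544.25.
3c = 544.25 − 80 = 464.25, so c = 154.75 px.

154.75 px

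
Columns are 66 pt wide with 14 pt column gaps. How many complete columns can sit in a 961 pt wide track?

12 columns: 12·66 + 11·14 = 946 pt ≤ 961.
13 columns: 1026 pt > 961. So 12.

12 columns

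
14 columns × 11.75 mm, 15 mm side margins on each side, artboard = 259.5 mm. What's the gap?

5 mm

Content width = 259.5 − 2·15 = 229.5 mm.
14·11.75 + 13g = 229.5 → 13g = 65 → g = 5 mm.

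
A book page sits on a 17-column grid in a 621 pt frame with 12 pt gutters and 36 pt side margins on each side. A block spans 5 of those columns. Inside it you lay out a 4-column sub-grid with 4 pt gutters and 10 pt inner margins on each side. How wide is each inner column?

30.25 pt

Inside the margins: 621 − 72 = 549 pt.
549 − 16·12 = 357; ÷17 gives c = 21 pt.
Span of 5: 5·21 + 4·12 = 105 + 48 = 153 pt.
Inner content = 153 − 2·10 = 133 pt.
Subtracting 3 gutters of 4 leaves 121 for 4 columns, so d = 30.25 pt.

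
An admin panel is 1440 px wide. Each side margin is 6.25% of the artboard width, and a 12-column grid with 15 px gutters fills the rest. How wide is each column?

Each margin = 6.25% of 1440 = 90 px; content = 1440 − 2·90 = 1260 px.
12 columns + 11 gutters: 12c + 11·15 = 1260.
12c = 1260 − 165 = 1095, so c = 91.25 px.

91.25 px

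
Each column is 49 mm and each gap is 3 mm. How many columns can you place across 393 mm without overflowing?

Each extra column adds 49 + 3 = 52 mm.
(393 + 3) / 52 = 7.62, so 7 columns fit.

7 columns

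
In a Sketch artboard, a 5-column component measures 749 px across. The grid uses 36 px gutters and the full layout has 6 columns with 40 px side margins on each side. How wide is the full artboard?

749 − 4·36 = 605; ÷5 gives c = 121 px.
Artboard = 2·40 + 6·121 + 5·36 = 80 + 726 + 180 = 986 px.

986 px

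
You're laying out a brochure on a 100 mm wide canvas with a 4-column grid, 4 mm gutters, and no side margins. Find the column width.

22 mm

100 − 3·4 = 88; ÷4 gives c = 22 mm.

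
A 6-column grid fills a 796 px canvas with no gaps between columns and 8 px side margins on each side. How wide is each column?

Take off 16 px of margins, leaving 780 px.
6c = 780 → c = 130 px.

130 px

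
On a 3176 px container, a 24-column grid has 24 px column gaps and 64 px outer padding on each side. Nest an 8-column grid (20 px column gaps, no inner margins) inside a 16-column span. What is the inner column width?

235.5 px

Take off 128 px of margins, leaving 3048 px.
3048 − 23·24 = 2496; ÷24 gives c = 104 px.
16 columns plus 15 column gaps: 1664 + 360 = 2024 px.
8 columns + 7 column gaps: 8d + 7·20 = 2024.
8d = 2024 − 140 = 1884, so d = 235.5 px.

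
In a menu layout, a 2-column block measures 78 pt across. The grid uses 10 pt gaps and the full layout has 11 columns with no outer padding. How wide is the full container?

Subtracting 1 gap of 10 leaves 68 for 2 columns, so c = 34 pt.
Total width: 11·34 + 10·10 = 474 pt.

474 pt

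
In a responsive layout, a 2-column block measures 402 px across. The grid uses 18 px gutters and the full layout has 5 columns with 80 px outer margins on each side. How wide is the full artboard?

402 − 1·18 = 384; ÷2 gives c = 192 px.
Total width: 2·80 + 5·192 + 4·18 = 1192 px.

1192 px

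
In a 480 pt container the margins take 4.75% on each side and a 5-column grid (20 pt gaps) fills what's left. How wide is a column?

480 × (1 − 2·4.75%) = 480 × 90.5% = 434.4 pt for the columns.
5 columns + 4 gaps: 5c + 4·20 = 434.4.
5c = 434.4 − 80 = 354.4, so c = 70.88 pt.

70.88 pt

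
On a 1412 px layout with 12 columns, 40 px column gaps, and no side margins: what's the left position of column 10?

1089 px

1412 − 11·40 = 972; ÷12 gives c = 81 px.
Before column 10: 9 columns + 9 column gaps.
Offset = 9·(81 + 40) = 9·121 = 1089 px.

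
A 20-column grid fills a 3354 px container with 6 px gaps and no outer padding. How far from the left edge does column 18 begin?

2856 px

Subtracting 19 gaps of 6 leaves 3240 for 20 columns, so c = 162 px.
Before column 18: 17 columns + 17 gaps.
Offset = 17·(162 + 6) = 17·168 = 2856 px.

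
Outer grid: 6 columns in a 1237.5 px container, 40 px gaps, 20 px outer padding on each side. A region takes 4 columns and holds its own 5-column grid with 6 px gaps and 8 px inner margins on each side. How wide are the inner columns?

149 px

Take off 40 px of margins, leaving 1197.5 px.
6 columns + 5 gaps: 6c + 5·40 = 1197.5.
6c = 1197.5 − 200 = 997.5, so c = 166.25 px.
4-column span = 4·166.25 + 3·40 = 785 px.
Inner content = 785 − 2·8 = 769 px.
5d + 4·6 = 769 → 5d = 745 → d = 149 px.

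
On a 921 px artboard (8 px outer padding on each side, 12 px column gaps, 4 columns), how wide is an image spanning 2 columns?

Content width = 921 − 2·8 = 905 px.
Subtracting 3 column gaps of 12 leaves 869 for 4 columns, so c = 217.25 px.
2-column span = 2·217.25 + 1·12 = 446.5 px.

446.5 px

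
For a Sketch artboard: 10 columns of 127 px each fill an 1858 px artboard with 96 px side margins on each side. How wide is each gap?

Content width = 1858 − 2·96 = 1666 px.
10·127 + 9g = 1666 → 9g = 396 → g = 44 px.

44 px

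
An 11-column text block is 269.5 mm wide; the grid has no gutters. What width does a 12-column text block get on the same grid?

294 mm

11c = 269.5 → c = 24.5 mm.
With no gutters, 12 columns span 12·24.5 = 294 mm.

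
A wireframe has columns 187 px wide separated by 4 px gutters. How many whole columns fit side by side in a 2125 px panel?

11 columns

11 columns: 11·187 + 10·4 = 2097 px ≤ 2125.
12 columns: 2288 px > 2125. So 11.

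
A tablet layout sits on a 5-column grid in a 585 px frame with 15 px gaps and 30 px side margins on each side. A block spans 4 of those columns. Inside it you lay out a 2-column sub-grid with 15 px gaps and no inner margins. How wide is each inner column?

201 px

Take off 60 px of margins, leaving 525 px.
5c + 4·15 = 525 → 5c = 465 → c = 93 px.
4 columns plus 3 gaps: 372 + 45 = 417 px.
2 columns + 1 gap: 2d + 1·15 = 417.
2d = 417 − 15 = 402, so d = 201 px.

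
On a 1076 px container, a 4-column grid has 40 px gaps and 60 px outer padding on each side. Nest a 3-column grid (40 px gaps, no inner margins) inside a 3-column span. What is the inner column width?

Take off 120 px of margins, leaving 956 px.
4 columns + 3 gaps: 4c + 3·40 = 956.
4c = 956 − 120 = 836, so c = 209 px.
3 columns plus 2 gaps: 627 + 80 = 707 px.
3d + 2·40 = 707 → 3d = 627 → d = 209 px.

209 px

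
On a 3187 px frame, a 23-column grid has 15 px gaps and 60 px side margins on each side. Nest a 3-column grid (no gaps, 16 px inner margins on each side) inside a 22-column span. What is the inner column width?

Outer content = 3187 − 2·60 = 3067 px.
23 columns + 22 gaps: 23c + 22·15 = 3067.
23c = 3067 − 330 = 2737, so c = 119 px.
22-column span = 22·119 + 21·15 = 2933 px.
Inner content = 2933 − 2·16 = 2901 px.
2901 / 3 = 967 px per column.

967 px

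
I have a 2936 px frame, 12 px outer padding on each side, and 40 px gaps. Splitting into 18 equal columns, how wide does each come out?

124 px

Take off 24 px of margins, leaving 2912 px.
18 columns + 17 gaps: 18c + 17·40 = 2912.
18c = 2912 − 680 = 2232, so c = 124 px.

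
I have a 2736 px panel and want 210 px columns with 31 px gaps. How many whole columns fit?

Each extra column adds 210 + 31 = 241 px.
(2736 + 31) / 241 = 11.48, so 11 columns fit.

11 columns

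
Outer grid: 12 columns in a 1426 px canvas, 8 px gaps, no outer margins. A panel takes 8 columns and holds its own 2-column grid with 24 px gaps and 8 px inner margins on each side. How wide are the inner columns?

454 px

Subtracting 11 gaps of 8 leaves 1338 for 12 columns, so c = 111.5 px.
Span of 8: 8·111.5 + 7·8 = 892 + 56 = 948 px.
Inner content = 948 − 2·8 = 932 px.
2 columns + 1 gap: 2d + 1·24 = 932.
2d = 932 − 24 = 908, so d = 454 px.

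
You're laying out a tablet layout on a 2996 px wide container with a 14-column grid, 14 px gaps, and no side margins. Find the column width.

Subtracting 13 gaps of 14 leaves 2814 for 14 columns, so c = 201 px.

201 px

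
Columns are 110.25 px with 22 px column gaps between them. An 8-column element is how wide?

Span of 8: 8·110.25 + 7·22 = 882 + 154 = 1036 px.

1036 px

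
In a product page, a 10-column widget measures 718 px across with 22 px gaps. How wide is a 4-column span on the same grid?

274 px

10 columns + 9 gaps: 10c + 9·22 = 718.
10c = 718 − 198 = 520, so c = 52 px.
4 columns plus 3 gaps: 208 + 66 = 274 px.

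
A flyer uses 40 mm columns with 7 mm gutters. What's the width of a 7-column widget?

Span of 7: 7·40 + 6·7 = 280 + 42 = 322 mm.

322 mm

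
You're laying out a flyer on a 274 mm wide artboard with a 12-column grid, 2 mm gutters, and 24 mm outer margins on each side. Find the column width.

17 mm

Subtract both margins: 274 − 2·24 = 226 mm.
12 columns + 11 gutters: 12c + 11·2 = 226.
12c = 226 − 22 = 204, so c = 17 mm.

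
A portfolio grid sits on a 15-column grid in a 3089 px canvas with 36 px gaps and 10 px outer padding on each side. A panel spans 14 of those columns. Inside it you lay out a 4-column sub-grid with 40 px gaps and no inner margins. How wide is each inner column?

Subtract both margins: 3089 − 2·10 = 3069 px.
15 columns + 14 gaps: 15c + 14·36 = 3069.
15c = 3069 − 504 = 2565, so c = 171 px.
14 columns plus 13 gaps: 2394 + 468 = 2862 px.
2862 − 3·40 = 2742; ÷4 gives d = 685.5 px.

685.5 px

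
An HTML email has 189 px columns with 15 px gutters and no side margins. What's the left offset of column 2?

204 px

Before column 2: 1 column + 1 gutter.
Offset = 1·(189 + 15) = 1·204 = 204 px.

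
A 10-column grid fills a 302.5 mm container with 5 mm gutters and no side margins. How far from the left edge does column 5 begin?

10 columns + 9 gutters: 10c + 9·5 = 302.5.
10c = 302.5 − 45 = 257.5, so c = 25.75 mm.
No margin, so column 5 starts at 4·(column + gutter) = 4·30.75 = 123 mm.

123 mm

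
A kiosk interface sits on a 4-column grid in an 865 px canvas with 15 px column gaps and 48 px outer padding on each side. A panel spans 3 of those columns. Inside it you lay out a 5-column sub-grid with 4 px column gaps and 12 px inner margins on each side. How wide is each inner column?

Inside the margins: 865 − 96 = 769 px.
Subtracting 3 column gaps of 15 leaves 724 for 4 columns, so c = 181 px.
Span of 3: 3·181 + 2·15 = 543 + 30 = 573 px.
Inner content = 573 − 2·12 = 549 px.
Subtracting 4 column gaps of 4 leaves 533 for 5 columns, so d = 106.6 px.

106.6 px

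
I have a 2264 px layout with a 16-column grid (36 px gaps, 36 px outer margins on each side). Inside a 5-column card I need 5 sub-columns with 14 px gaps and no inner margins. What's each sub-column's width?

120.85 px

Inside the margins: 2264 − 72 = 2192 px.
2192 − 15·36 = 1652; ÷16 gives c = 103.25 px.
Span of 5: 5·103.25 + 4·36 = 516.25 + 144 = 660.25 px.
5d + 4·14 = 660.25 → 5d = 604.25 → d = 120.85 px.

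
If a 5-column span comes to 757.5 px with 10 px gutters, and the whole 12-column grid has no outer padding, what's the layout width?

757.5 − 4·10 = 717.5; ÷5 gives c = 143.5 px.
Summing: 1722 + 110 = 1832 px.

1832 px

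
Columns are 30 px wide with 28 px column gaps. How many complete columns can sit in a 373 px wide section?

6 columns: 6·30 + 5·28 = 320 px ≤ 373.
7 columns: 378 px > 373. So 6.

6 columns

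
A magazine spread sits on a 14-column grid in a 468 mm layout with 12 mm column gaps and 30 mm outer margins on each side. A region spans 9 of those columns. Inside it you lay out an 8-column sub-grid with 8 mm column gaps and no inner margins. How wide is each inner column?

Inside the margins: 468 − 60 = 408 mm.
Subtracting 13 column gaps of 12 leaves 252 for 14 columns, so c = 18 mm.
9-column span = 9·18 + 8·12 = 258 mm.
8 columns + 7 column gaps: 8d + 7·8 = 258.
8d = 258 − 56 = 202, so d = 25.25 mm.

25.25 mm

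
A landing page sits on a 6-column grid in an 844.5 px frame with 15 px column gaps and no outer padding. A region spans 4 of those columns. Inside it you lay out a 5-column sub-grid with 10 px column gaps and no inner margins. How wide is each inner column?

103.6 px

6c + 5·15 = 844.5 → 6c = 769.5 → c = 128.25 px.
Span of 4: 4·128.25 + 3·15 = 513 + 45 = 558 px.
5d + 4·10 = 558 → 5d = 518 → d = 103.6 px.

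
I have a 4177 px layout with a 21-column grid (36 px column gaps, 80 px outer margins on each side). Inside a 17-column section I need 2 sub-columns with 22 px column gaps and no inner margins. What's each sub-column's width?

Inside the margins: 4177 − 160 = 4017 px.
Subtracting 20 column gaps of 36 leaves 3297 for 21 columns, so c = 157 px.
17-column span = 17·157 + 16·36 = 3245 px.
2d + 1·22 = 3245 → 2d = 3223 → d = 1611.5 px.

1611.5 px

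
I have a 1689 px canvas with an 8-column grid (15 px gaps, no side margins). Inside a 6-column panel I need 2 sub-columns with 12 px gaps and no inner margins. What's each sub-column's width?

8c + 7·15 = 1689 → 8c = 1584 → c = 198 px.
6 columns plus 5 gaps: 1188 + 75 = 1263 px.
2 columns + 1 gap: 2d + 1·12 = 1263.
2d = 1263 − 12 = 1251, so d = 625.5 px.

625.5 px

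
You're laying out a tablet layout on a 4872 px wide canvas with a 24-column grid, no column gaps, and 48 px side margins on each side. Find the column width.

199 px

Content width = 4872 − 2·48 = 4776 px.
4776 / 24 = 199 px per column.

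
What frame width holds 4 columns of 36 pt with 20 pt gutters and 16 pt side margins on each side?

236 pt

Total width: 2·16 + 4·36 + 3·20 = 236 pt.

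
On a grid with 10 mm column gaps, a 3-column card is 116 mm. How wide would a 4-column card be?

116 − 2·10 = 96; ÷3 gives c = 32 mm.
4 columns plus 3 column gaps: 128 + 30 = 158 mm.

158 mm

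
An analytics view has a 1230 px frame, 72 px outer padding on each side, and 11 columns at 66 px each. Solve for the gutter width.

36 px

Subtract both margins: 1230 − 2·72 = 1086 px.
Columns use 726 px, leaving 360 px across 10 gutters = 36 px each.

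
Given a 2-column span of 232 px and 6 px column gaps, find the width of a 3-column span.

351 px

2c + 1·6 = 232 → 2c = 226 → c = 113 px.
3 columns plus 2 column gaps: 339 + 12 = 351 px.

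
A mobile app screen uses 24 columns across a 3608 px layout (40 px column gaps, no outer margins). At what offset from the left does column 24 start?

Subtracting 23 column gaps of 40 leaves 2688 for 24 columns, so c = 112 px.
Each column+gutter stride is 152 px; with no margin, 23 of them is 3496 px.

3496 px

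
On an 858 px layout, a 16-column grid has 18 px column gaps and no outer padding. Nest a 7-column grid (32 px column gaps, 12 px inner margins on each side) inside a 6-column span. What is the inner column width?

13.5 px

16 columns + 15 column gaps: 16c + 15·18 = 858.
16c = 858 − 270 = 588, so c = 36.75 px.
6 columns plus 5 column gaps: 220.5 + 90 = 310.5 px.
Inner content = 310.5 − 2·12 = 286.5 px.
286.5 − 6·32 = 94.5; ÷7 gives d = 13.5 px.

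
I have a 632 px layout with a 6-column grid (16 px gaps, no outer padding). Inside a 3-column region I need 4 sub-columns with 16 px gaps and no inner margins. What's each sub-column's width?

6c + 5·16 = 632 → 6c = 552 → c = 92 px.
Span of 3: 3·92 + 2·16 = 276 + 32 = 308 px.
308 − 3·16 = 260; ÷4 gives d = 65 px.

65 px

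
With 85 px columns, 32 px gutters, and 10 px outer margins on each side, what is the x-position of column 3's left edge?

244 px

Before column 3: the margin + 2 columns + 2 gutters.
Offset = 10 + 2·(85 + 32) = 10 + 234 = 244 px.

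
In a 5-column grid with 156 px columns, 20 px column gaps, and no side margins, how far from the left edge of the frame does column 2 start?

176 px

Before column 2: 1 column + 1 column gap.
Offset = 1·(156 + 20) = 1·176 = 176 px.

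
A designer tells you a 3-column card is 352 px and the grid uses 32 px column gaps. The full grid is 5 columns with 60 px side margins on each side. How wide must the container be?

3c + 2·32 = 352 → 3c = 288 → c = 96 px.
Adding margins, columns and gutters: 120 + 480 + 128 = 728 px.

728 px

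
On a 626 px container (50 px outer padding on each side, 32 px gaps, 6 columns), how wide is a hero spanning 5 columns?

433 px

Subtract both margins: 626 − 2·50 = 526 px.
6 columns + 5 gaps: 6c + 5·32 = 526.
6c = 526 − 160 = 366, so c = 61 px.
Span of 5: 5·61 + 4·32 = 305 + 128 = 433 px.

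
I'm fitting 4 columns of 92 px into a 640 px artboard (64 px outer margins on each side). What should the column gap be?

Inside the margins: 640 − 128 = 512 px.
4·92 + 3g = 512 → 3g = 144 → g = 48 px.

48 px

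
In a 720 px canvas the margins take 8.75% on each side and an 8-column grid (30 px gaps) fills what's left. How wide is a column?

Margins: 8.75% × 720 = 63 px each, so content = 720 − 126 = 594 px.
8 columns + 7 gaps: 8c + 7·30 = 594.
8c = 594 − 210 = 384, so c = 48 px.

48 px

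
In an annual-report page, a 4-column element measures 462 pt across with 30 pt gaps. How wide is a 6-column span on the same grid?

708 pt

462 − 3·30 = 372; ÷4 gives c = 93 pt.
Span of 6: 6·93 + 5·30 = 558 + 150 = 708 pt.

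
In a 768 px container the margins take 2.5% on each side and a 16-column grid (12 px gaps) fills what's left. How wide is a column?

34.35 px

768 × (1 − 2·2.5%) = 768 × 95% = 729.6 px for the columns.
16 columns + 15 gaps: 16c + 15·12 = 729.6.
16c = 729.6 − 180 = 549.6, so c = 34.35 px.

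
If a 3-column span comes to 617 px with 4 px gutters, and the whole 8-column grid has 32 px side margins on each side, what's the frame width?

Subtracting 2 gutters of 4 leaves 609 for 3 columns, so c = 203 px.
Adding margins, columns and gutters: 64 + 1624 + 28 = 1716 px.

1716 px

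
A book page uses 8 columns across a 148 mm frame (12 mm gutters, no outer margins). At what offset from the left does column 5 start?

8c + 7·12 = 148 → 8c = 64 → c = 8 mm.
No margin, so column 5 starts at 4·(column + gutter) = 4·20 = 80 mm.

80 mm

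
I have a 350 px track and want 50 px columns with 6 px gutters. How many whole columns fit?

Each extra column adds 50 + 6 = 56 px.
(350 + 6) / 56 = 6.36, so 6 columns fit.

6 columns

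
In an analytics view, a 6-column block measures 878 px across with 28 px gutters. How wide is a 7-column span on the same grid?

1029 px

878 − 5·28 = 738; ÷6 gives c = 123 px.
Span of 7: 7·123 + 6·28 = 861 + 168 = 1029 px.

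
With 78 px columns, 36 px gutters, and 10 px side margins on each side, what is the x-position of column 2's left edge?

124 px

Column 2 starts at margin + 1·(column + gutter) = 10 + 1·114 = 124 px.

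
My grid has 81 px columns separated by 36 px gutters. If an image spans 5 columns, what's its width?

5-column span = 5·81 + 4·36 = 549 px.

549 px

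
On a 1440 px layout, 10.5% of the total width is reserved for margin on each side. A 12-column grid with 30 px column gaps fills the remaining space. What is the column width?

67.3 px

Margins: 10.5% × 1440 = 151.2 px each, so content = 1440 − 302.4 = 1137.6 px.
Subtracting 11 column gaps of 30 leaves 807.6 for 12 columns, so c = 67.3 px.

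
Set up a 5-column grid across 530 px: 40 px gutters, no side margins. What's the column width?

74 px

Subtracting 4 gutters of 40 leaves 370 for 5 columns, so c = 74 px.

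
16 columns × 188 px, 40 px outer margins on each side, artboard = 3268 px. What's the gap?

12 px

Content width = 3268 − 2·40 = 3188 px.
16·188 + 15g = 3188 → 15g = 180 → g = 12 px.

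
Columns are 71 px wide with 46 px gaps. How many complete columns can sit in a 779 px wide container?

7 columns

k columns need k·71 + (k−1)·46 = k·117 − 46.
k·117 − 46 ≤ 779 → k ≤ 825 / 117 ≈ 7.05, so k = 7.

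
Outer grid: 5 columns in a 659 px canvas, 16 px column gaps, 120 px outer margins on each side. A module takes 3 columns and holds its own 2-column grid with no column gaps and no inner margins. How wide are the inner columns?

122.5 px

Inside the margins: 659 − 240 = 419 px.
5c + 4·16 = 419 → 5c = 355 → c = 71 px.
3-column span = 3·71 + 2·16 = 245 px.
245 / 2 = 122.5 px per column.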